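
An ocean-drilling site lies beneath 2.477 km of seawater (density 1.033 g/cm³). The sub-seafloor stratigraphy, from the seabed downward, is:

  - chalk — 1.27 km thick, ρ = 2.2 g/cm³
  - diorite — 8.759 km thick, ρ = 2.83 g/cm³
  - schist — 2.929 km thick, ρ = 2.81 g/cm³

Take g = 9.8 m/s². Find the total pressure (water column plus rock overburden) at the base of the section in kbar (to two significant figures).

3.8 kbar

seawater: 1033 kg/m³ × 9.8 m/s² × 2477 m = 2.508×10^7 Pa = 0.2508 kbar
chalk: 2200 kg/m³ × 9.8 m/s² × 1270 m = 2.738×10^7 Pa = 0.2738 kbar
diorite: 2830 kg/m³ × 9.8 m/s² × 8759 m = 2.429×10^8 Pa = 2.429 kbar
schist: 2810 kg/m³ × 9.8 m/s² × 2929 m = 8.066×10^7 Pa = 0.8066 kbar
Total = 0.2508 + 0.2738 + 2.429 + 0.8066 = 3.7604 kbar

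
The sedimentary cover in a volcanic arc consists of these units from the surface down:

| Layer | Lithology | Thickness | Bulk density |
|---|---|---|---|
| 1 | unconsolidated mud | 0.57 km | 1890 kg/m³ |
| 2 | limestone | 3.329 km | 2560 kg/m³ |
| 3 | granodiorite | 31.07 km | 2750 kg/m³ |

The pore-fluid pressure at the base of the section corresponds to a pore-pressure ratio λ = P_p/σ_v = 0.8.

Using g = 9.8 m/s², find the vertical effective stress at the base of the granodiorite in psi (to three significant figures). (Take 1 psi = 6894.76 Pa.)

Overburden (lithostatic) stress σ_v:
unconsolidated mud: 1890 kg/m³ × 9.8 m/s² × 570 m = 1.056×10^7 Pa = 10.56 MPa
limestone: 2560 kg/m³ × 9.8 m/s² × 3329 m = 8.352×10^7 Pa = 83.52 MPa
granodiorite: 2750 kg/m³ × 9.8 m/s² × 31070 m = 8.373×10^8 Pa = 837.3 MPa
Total = 10.56 + 83.52 + 837.3 = 931.41 MPa
Pore pressure P_p = λ·σ_v = 0.8 × 931.4 MPa = 745.1 MPa
Effective stress σ' = σ_v − P_p = 931.4 − 745.1 = 186.28 MPa = 27018 psi

27000 psi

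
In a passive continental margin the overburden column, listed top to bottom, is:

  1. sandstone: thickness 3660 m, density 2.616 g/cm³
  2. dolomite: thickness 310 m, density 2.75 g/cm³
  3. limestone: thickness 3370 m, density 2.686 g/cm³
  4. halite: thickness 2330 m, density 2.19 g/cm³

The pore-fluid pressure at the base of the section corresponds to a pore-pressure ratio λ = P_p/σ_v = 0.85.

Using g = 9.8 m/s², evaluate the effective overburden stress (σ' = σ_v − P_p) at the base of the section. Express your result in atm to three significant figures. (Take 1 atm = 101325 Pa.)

357 atm

Overburden (lithostatic) stress σ_v:
sandstone: 2616 kg/m³ × 9.8 m/s² × 3660 m = 9.383×10^7 Pa = 93.83 MPa
dolomite: 2750 kg/m³ × 9.8 m/s² × 310 m = 8.355×10^6 Pa = 8.355 MPa
limestone: 2686 kg/m³ × 9.8 m/s² × 3370 m = 8.871×10^7 Pa = 88.71 MPa
halite: 2190 kg/m³ × 9.8 m/s² × 2330 m = 5.001×10^7 Pa = 50.01 MPa
Total = 93.83 + 8.355 + 88.71 + 50.01 = 240.90 MPa
Pore pressure P_p = λ·σ_v = 0.85 × 240.9 MPa = 204.8 MPa
Effective stress σ' = σ_v − P_p = 240.9 − 204.8 = 36.135 MPa = 356.62 atm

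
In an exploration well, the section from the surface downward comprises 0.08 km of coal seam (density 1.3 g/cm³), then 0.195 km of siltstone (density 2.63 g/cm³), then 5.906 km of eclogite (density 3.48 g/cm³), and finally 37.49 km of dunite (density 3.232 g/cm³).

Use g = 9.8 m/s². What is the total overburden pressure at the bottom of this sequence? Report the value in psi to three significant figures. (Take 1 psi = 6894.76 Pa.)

202000 psi

coal seam: 1300 kg/m³ × 9.8 m/s² × 80 m = 1.019×10^6 Pa = 147.8 psi
siltstone: 2630 kg/m³ × 9.8 m/s² × 195 m = 5.026×10^6 Pa = 728.9 psi
eclogite: 3480 kg/m³ × 9.8 m/s² × 5906 m = 2.014×10^8 Pa = 29213 psi
dunite: 3232 kg/m³ × 9.8 m/s² × 37490 m = 1.187×10^9 Pa = 1.722×10^5 psi
Total = 147.8 + 728.9 + 29213 + 1.722×10^5 = 2.0231×10^5 psi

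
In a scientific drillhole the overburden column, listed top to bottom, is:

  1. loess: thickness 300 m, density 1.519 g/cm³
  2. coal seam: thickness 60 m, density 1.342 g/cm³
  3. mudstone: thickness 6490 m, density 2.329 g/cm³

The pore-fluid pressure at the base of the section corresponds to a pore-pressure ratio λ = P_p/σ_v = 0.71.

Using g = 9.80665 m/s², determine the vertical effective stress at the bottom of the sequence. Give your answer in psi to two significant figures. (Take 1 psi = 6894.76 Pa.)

Overburden (lithostatic) stress σ_v:
loess: 1519 kg/m³ × 9.80665 m/s² × 300 m = 4.469×10^6 Pa = 4.469 MPa
coal seam: 1342 kg/m³ × 9.80665 m/s² × 60 m = 7.896×10^5 Pa = 0.7896 MPa
mudstone: 2329 kg/m³ × 9.80665 m/s² × 6490 m = 1.482×10^8 Pa = 148.2 MPa
Total = 4.469 + 0.7896 + 148.2 = 153.49 MPa
Pore pressure P_p = λ·σ_v = 0.71 × 153.5 MPa = 109.0 MPa
Effective stress σ' = σ_v − P_p = 153.5 − 109.0 = 44.512 MPa = 6455.9 psi

6500 psi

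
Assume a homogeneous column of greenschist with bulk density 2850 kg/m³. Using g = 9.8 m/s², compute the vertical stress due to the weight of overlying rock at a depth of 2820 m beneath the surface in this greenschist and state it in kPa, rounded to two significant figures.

79000 kPa

greenschist: 2850 kg/m³ × 9.8 m/s² × 2820 m = 7.876×10^7 Pa = 78763 kPa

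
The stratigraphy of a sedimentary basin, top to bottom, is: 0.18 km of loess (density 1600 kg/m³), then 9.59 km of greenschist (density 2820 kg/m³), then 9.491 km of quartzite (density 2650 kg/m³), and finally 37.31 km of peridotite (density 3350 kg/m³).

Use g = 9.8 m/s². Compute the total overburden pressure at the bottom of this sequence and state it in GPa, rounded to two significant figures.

loess: 1600 kg/m³ × 9.8 m/s² × 180 m = 2.822×10^6 Pa = 2.822×10^-3 GPa
greenschist: 2820 kg/m³ × 9.8 m/s² × 9590 m = 2.650×10^8 Pa = 0.2650 GPa
quartzite: 2650 kg/m³ × 9.8 m/s² × 9491 m = 2.465×10^8 Pa = 0.2465 GPa
peridotite: 3350 kg/m³ × 9.8 m/s² × 37310 m = 1.225×10^9 Pa = 1.225 GPa
Total = 2.822×10^-3 + 0.2650 + 0.2465 + 1.225 = 1.7392 GPa

1.7 GPa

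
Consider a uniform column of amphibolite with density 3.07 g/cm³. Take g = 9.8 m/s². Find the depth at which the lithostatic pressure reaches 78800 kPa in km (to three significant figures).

2.62 km

h = P/(ρg) = 78800 kPa / (3070 kg/m³ × 9.8 m/s²) = 7.880×10^7 Pa / 30086 Pa/m = 2619.2 m
= 2.6192 km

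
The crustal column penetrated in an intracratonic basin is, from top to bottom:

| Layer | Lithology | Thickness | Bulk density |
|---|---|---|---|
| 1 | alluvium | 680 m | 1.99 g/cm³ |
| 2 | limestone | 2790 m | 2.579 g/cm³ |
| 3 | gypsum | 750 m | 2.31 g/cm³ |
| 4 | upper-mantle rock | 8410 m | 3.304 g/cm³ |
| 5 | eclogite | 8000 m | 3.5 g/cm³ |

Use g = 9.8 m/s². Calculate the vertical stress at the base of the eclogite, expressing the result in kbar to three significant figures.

6.47 kbar

alluvium: 1990 kg/m³ × 9.8 m/s² × 680 m = 1.326×10^7 Pa = 0.1326 kbar
limestone: 2579 kg/m³ × 9.8 m/s² × 2790 m = 7.052×10^7 Pa = 0.7052 kbar
gypsum: 2310 kg/m³ × 9.8 m/s² × 750 m = 1.698×10^7 Pa = 0.1698 kbar
upper-mantle rock: 3304 kg/m³ × 9.8 m/s² × 8410 m = 2.723×10^8 Pa = 2.723 kbar
eclogite: 3500 kg/m³ × 9.8 m/s² × 8000 m = 2.744×10^8 Pa = 2.744 kbar
Total = 0.1326 + 0.7052 + 0.1698 + 2.723 + 2.744 = 6.4746 kbar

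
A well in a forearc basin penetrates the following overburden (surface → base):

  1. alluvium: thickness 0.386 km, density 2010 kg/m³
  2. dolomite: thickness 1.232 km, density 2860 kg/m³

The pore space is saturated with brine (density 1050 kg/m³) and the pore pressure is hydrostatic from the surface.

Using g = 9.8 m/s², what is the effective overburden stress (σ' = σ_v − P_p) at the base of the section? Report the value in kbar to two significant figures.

0.25 kbar

Overburden (lithostatic) stress σ_v:
alluvium: 2010 kg/m³ × 9.8 m/s² × 386 m = 7.603×10^6 Pa = 7.603 MPa
dolomite: 2860 kg/m³ × 9.8 m/s² × 1232 m = 3.453×10^7 Pa = 34.53 MPa
Total = 7.603 + 34.53 = 42.134 MPa
Pore pressure P_p = 1050 kg/m³ × 9.8 m/s² × 1618 m = 1.665×10^7 Pa = 16.65 MPa
Effective stress σ' = σ_v − P_p = 42.13 − 16.65 = 25.485 MPa = 0.25485 kbar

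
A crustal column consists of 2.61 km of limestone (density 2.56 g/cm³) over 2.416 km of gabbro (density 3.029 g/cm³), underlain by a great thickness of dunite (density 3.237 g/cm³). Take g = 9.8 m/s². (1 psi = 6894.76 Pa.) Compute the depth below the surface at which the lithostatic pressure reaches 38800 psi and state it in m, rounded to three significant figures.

Pressure at base of upper layers: 2560×9.8×2610 + 3029×9.8×2416 = 1.372×10^8 Pa = 19899 psi
Remaining pressure to be supplied by dunite: 2.675×10^8 − 1.372×10^8 = 1.303×10^8 Pa
Additional depth in dunite = 1.303×10^8 Pa / (3237 kg/m³ × 9.8 m/s²) = 4108.1 m
Total depth = 5026 m + 4108.1 m = 9134.1 m

9130 m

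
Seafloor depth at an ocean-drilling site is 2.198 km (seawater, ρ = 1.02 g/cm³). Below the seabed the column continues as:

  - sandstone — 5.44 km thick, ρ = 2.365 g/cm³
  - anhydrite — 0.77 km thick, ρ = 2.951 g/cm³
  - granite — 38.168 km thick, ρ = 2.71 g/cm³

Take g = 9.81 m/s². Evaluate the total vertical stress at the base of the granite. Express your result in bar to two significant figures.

12000 bar

seawater: 1020 kg/m³ × 9.81 m/s² × 2198 m = 2.199×10^7 Pa = 219.9 bar
sandstone: 2365 kg/m³ × 9.81 m/s² × 5440 m = 1.262×10^8 Pa = 1262 bar
anhydrite: 2951 kg/m³ × 9.81 m/s² × 770 m = 2.229×10^7 Pa = 222.9 bar
granite: 2710 kg/m³ × 9.81 m/s² × 38168 m = 1.015×10^9 Pa = 10147 bar
Total = 219.9 + 1262 + 222.9 + 10147 = 11852 bar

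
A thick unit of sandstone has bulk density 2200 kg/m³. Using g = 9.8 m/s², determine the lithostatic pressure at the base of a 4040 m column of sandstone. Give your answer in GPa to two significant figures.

sandstone: 2200 kg/m³ × 9.8 m/s² × 4040 m = 8.710×10^7 Pa = 0.08710 GPa

0.087 GPa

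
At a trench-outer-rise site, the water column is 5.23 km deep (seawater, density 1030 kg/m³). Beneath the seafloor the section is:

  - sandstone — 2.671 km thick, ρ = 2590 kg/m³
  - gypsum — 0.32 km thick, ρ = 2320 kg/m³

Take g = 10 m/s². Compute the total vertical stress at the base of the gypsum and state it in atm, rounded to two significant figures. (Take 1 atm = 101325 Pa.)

seawater: 1030 kg/m³ × 10 m/s² × 5230 m = 5.387×10^7 Pa = 531.6 atm
sandstone: 2590 kg/m³ × 10 m/s² × 2671 m = 6.918×10^7 Pa = 682.7 atm
gypsum: 2320 kg/m³ × 10 m/s² × 320 m = 7.424×10^6 Pa = 73.27 atm
Total = 531.6 + 682.7 + 73.27 = 1287.7 atm

1300 atm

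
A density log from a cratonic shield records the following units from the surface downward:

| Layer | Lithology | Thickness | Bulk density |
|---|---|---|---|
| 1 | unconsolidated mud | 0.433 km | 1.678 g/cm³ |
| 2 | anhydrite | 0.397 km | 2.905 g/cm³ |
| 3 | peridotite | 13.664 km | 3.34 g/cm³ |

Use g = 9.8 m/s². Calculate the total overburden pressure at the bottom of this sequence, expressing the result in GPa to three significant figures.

0.466 GPa

unconsolidated mud: 1678 kg/m³ × 9.8 m/s² × 433 m = 7.120×10^6 Pa = 7.120×10^-3 GPa
anhydrite: 2905 kg/m³ × 9.8 m/s² × 397 m = 1.130×10^7 Pa = 0.01130 GPa
peridotite: 3340 kg/m³ × 9.8 m/s² × 13664 m = 4.473×10^8 Pa = 0.4473 GPa
Total = 7.120×10^-3 + 0.01130 + 0.4473 = 0.46567 GPa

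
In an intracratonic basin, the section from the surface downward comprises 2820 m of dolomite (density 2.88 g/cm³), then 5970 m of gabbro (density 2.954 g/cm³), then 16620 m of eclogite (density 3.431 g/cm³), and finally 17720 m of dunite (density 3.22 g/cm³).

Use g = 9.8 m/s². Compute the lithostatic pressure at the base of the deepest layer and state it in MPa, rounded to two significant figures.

dolomite: 2880 kg/m³ × 9.8 m/s² × 2820 m = 7.959×10^7 Pa = 79.59 MPa
gabbro: 2954 kg/m³ × 9.8 m/s² × 5970 m = 1.728×10^8 Pa = 172.8 MPa
eclogite: 3431 kg/m³ × 9.8 m/s² × 16620 m = 5.588×10^8 Pa = 558.8 MPa
dunite: 3220 kg/m³ × 9.8 m/s² × 17720 m = 5.592×10^8 Pa = 559.2 MPa
Total = 79.59 + 172.8 + 558.8 + 559.2 = 1370.4 MPa

1400 MPa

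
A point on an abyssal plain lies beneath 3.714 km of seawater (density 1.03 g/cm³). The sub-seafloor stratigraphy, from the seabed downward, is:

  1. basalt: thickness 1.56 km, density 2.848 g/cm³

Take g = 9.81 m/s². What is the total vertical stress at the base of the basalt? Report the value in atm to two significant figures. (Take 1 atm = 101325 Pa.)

800 atm

seawater: 1030 kg/m³ × 9.81 m/s² × 3714 m = 3.753×10^7 Pa = 370.4 atm
basalt: 2848 kg/m³ × 9.81 m/s² × 1560 m = 4.358×10^7 Pa = 430.1 atm
Total = 370.4 + 430.1 = 800.51 atm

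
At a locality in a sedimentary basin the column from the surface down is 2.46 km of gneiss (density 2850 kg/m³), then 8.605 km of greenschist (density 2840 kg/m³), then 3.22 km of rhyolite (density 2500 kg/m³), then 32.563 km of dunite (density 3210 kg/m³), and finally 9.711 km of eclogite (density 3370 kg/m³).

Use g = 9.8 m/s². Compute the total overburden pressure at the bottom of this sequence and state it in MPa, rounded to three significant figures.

gneiss: 2850 kg/m³ × 9.8 m/s² × 2460 m = 6.871×10^7 Pa = 68.71 MPa
greenschist: 2840 kg/m³ × 9.8 m/s² × 8605 m = 2.395×10^8 Pa = 239.5 MPa
rhyolite: 2500 kg/m³ × 9.8 m/s² × 3220 m = 7.889×10^7 Pa = 78.89 MPa
dunite: 3210 kg/m³ × 9.8 m/s² × 32563 m = 1.024×10^9 Pa = 1024 MPa
eclogite: 3370 kg/m³ × 9.8 m/s² × 9711 m = 3.207×10^8 Pa = 320.7 MPa
Total = 68.71 + 239.5 + 78.89 + 1024 + 320.7 = 1732.2 MPa

1730 MPa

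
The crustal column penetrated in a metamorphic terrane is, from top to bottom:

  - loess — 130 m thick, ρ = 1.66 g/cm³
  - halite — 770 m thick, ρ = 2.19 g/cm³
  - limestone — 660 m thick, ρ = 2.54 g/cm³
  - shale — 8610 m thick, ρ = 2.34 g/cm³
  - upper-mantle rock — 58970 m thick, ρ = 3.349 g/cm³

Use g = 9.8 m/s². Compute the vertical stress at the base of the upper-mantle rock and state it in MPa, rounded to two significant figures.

2200 MPa

loess: 1660 kg/m³ × 9.8 m/s² × 130 m = 2.115×10^6 Pa = 2.115 MPa
halite: 2190 kg/m³ × 9.8 m/s² × 770 m = 1.653×10^7 Pa = 16.53 MPa
limestone: 2540 kg/m³ × 9.8 m/s² × 660 m = 1.643×10^7 Pa = 16.43 MPa
shale: 2340 kg/m³ × 9.8 m/s² × 8610 m = 1.974×10^8 Pa = 197.4 MPa
upper-mantle rock: 3349 kg/m³ × 9.8 m/s² × 58970 m = 1.935×10^9 Pa = 1935 MPa
Total = 2.115 + 16.53 + 16.43 + 197.4 + 1935 = 2167.9 MPa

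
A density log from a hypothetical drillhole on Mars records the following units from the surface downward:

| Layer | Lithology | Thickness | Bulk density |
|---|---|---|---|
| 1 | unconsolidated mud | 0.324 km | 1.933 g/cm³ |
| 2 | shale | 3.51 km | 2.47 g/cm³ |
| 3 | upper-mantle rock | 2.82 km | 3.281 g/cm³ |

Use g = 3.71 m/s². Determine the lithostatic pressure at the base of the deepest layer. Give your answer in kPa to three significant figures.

68800 kPa

unconsolidated mud: 1933 kg/m³ × 3.71 m/s² × 324 m = 2.324×10^6 Pa = 2324 kPa
shale: 2470 kg/m³ × 3.71 m/s² × 3510 m = 3.216×10^7 Pa = 32165 kPa
upper-mantle rock: 3281 kg/m³ × 3.71 m/s² × 2820 m = 3.433×10^7 Pa = 34326 kPa
Total = 2324 + 32165 + 34326 = 68815 kPa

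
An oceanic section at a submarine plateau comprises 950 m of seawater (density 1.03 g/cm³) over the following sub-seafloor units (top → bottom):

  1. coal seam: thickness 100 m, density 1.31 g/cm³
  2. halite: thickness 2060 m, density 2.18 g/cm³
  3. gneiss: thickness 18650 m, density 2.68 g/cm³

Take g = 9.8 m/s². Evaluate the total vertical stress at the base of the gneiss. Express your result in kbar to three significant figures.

5.45 kbar

seawater: 1030 kg/m³ × 9.8 m/s² × 950 m = 9.589×10^6 Pa = 0.09589 kbar
coal seam: 1310 kg/m³ × 9.8 m/s² × 100 m = 1.284×10^6 Pa = 0.01284 kbar
halite: 2180 kg/m³ × 9.8 m/s² × 2060 m = 4.401×10^7 Pa = 0.4401 kbar
gneiss: 2680 kg/m³ × 9.8 m/s² × 18650 m = 4.898×10^8 Pa = 4.898 kbar
Total = 0.09589 + 0.01284 + 0.4401 + 4.898 = 5.4471 kbar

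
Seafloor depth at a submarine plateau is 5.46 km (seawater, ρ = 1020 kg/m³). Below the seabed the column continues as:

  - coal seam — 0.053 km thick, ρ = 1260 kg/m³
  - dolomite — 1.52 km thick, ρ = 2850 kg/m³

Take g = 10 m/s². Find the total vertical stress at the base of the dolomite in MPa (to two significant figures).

100 MPa

seawater: 1020 kg/m³ × 10 m/s² × 5460 m = 5.569×10^7 Pa = 55.69 MPa
coal seam: 1260 kg/m³ × 10 m/s² × 53 m = 6.678×10^5 Pa = 0.6678 MPa
dolomite: 2850 kg/m³ × 10 m/s² × 1520 m = 4.332×10^7 Pa = 43.32 MPa
Total = 55.69 + 0.6678 + 43.32 = 99.680 MPa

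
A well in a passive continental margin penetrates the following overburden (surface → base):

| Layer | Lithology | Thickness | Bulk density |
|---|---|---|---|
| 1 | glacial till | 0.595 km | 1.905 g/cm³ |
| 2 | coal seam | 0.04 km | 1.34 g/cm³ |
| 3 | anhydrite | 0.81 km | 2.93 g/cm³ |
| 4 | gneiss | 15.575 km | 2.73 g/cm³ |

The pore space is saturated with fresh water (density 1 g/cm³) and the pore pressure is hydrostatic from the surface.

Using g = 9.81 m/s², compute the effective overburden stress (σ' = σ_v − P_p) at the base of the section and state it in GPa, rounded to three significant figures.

0.285 GPa

Overburden (lithostatic) stress σ_v:
glacial till: 1905 kg/m³ × 9.81 m/s² × 595 m = 1.112×10^7 Pa = 11.12 MPa
coal seam: 1340 kg/m³ × 9.81 m/s² × 40 m = 5.258×10^5 Pa = 0.5258 MPa
anhydrite: 2930 kg/m³ × 9.81 m/s² × 810 m = 2.328×10^7 Pa = 23.28 MPa
gneiss: 2730 kg/m³ × 9.81 m/s² × 15575 m = 4.171×10^8 Pa = 417.1 MPa
Total = 11.12 + 0.5258 + 23.28 + 417.1 = 452.05 MPa
Pore pressure P_p = 1000 kg/m³ × 9.81 m/s² × 17020 m = 1.670×10^8 Pa = 167.0 MPa
Effective stress σ' = σ_v − P_p = 452.0 − 167.0 = 285.08 MPa = 0.28508 GPa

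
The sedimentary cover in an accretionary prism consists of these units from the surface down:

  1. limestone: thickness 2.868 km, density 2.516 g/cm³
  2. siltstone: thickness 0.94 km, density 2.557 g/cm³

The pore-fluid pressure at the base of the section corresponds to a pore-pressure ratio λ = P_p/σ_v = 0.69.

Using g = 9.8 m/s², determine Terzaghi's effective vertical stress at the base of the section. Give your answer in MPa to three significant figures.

Overburden (lithostatic) stress σ_v:
limestone: 2516 kg/m³ × 9.8 m/s² × 2868 m = 7.072×10^7 Pa = 70.72 MPa
siltstone: 2557 kg/m³ × 9.8 m/s² × 940 m = 2.356×10^7 Pa = 23.56 MPa
Total = 70.72 + 23.56 = 94.271 MPa
Pore pressure P_p = λ·σ_v = 0.69 × 94.27 MPa = 65.05 MPa
Effective stress σ' = σ_v − P_p = 94.27 − 65.05 = 29.224 MPa

29.2 MPa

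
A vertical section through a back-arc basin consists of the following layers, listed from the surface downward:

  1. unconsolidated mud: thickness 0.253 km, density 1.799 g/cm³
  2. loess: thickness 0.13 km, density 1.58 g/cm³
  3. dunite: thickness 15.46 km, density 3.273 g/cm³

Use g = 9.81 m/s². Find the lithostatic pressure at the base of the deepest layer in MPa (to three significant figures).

unconsolidated mud: 1799 kg/m³ × 9.81 m/s² × 253 m = 4.465×10^6 Pa = 4.465 MPa
loess: 1580 kg/m³ × 9.81 m/s² × 130 m = 2.015×10^6 Pa = 2.015 MPa
dunite: 3273 kg/m³ × 9.81 m/s² × 15460 m = 4.964×10^8 Pa = 496.4 MPa
Total = 4.465 + 2.015 + 496.4 = 502.87 MPa

503 MPa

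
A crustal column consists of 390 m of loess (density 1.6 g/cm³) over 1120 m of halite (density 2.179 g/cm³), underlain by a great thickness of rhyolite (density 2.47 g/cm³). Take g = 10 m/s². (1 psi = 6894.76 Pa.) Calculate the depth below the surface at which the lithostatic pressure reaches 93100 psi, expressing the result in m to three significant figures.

Pressure at base of upper layers: 1600×10×390 + 2179×10×1120 = 3.064×10^7 Pa = 4445 psi
Remaining pressure to be supplied by rhyolite: 6.419×10^8 − 3.064×10^7 = 6.113×10^8 Pa
Additional depth in rhyolite = 6.113×10^8 Pa / (2470 kg/m³ × 10 m/s²) = 24747 m
Total depth = 1510 m + 24747 m = 26257 m

26300 m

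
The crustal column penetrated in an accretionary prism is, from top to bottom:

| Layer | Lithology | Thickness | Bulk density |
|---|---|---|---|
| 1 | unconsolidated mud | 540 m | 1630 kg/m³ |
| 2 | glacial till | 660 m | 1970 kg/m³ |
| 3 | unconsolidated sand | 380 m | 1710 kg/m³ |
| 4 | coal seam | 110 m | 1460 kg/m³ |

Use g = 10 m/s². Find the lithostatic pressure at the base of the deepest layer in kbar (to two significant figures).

0.30 kbar

unconsolidated mud: 1630 kg/m³ × 10 m/s² × 540 m = 8.802×10^6 Pa = 0.08802 kbar
glacial till: 1970 kg/m³ × 10 m/s² × 660 m = 1.300×10^7 Pa = 0.1300 kbar
unconsolidated sand: 1710 kg/m³ × 10 m/s² × 380 m = 6.498×10^6 Pa = 0.06498 kbar
coal seam: 1460 kg/m³ × 10 m/s² × 110 m = 1.606×10^6 Pa = 0.01606 kbar
Total = 0.08802 + 0.1300 + 0.06498 + 0.01606 = 0.29908 kbar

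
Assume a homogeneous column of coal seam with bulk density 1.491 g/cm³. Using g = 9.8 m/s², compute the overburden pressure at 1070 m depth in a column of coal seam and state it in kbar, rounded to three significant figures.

coal seam: 1491 kg/m³ × 9.8 m/s² × 1070 m = 1.563×10^7 Pa = 0.1563 kbar

0.156 kbar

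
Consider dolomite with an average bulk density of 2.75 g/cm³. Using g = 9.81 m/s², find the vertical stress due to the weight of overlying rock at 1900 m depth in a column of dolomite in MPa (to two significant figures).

dolomite: 2750 kg/m³ × 9.81 m/s² × 1900 m = 5.126×10^7 Pa = 51.26 MPa

51 MPa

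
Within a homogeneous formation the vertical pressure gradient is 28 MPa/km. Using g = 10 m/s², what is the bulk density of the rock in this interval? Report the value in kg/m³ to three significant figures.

ρ = (dP/dz)/g = 28 MPa/km / 10 m/s² = 28000 Pa/m / 10 m/s² = 2800.0 kg/m³

2800 kg/m³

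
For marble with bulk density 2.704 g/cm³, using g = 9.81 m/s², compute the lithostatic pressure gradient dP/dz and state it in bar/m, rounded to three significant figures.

dP/dz = ρg = 2704 kg/m³ × 9.81 m/s² = 26526 Pa/m
= 26526 Pa/m × (1 bar/m / 1.0000×10^5 Pa/m) = 0.26526 bar/m

0.265 bar/m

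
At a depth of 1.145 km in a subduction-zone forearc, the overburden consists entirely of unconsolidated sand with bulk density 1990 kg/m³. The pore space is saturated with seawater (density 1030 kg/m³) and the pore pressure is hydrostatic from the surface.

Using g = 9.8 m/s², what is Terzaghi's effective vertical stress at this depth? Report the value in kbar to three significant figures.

Overburden (lithostatic) stress σ_v:
unconsolidated sand: 1990 kg/m³ × 9.8 m/s² × 1145 m = 2.233×10^7 Pa = 22.33 MPa
Pore pressure P_p = 1030 kg/m³ × 9.8 m/s² × 1145 m = 1.156×10^7 Pa = 11.56 MPa
Effective stress σ' = σ_v − P_p = 22.33 − 11.56 = 10.772 MPa = 0.10772 kbar

0.108 kbar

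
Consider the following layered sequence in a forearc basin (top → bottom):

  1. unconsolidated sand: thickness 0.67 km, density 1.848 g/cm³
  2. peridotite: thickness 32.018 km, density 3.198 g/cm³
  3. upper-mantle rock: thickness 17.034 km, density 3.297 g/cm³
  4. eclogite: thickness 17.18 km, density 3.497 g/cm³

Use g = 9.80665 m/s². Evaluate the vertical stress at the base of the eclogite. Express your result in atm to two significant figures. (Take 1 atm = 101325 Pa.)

unconsolidated sand: 1848 kg/m³ × 9.80665 m/s² × 670 m = 1.214×10^7 Pa = 119.8 atm
peridotite: 3198 kg/m³ × 9.80665 m/s² × 32018 m = 1.004×10^9 Pa = 9910 atm
upper-mantle rock: 3297 kg/m³ × 9.80665 m/s² × 17034 m = 5.508×10^8 Pa = 5436 atm
eclogite: 3497 kg/m³ × 9.80665 m/s² × 17180 m = 5.892×10^8 Pa = 5815 atm
Total = 119.8 + 9910 + 5436 + 5815 = 21280 atm

21000 atm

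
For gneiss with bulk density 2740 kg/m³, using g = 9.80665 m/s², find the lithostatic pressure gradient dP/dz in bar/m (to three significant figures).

0.269 bar/m

dP/dz = ρg = 2740 kg/m³ × 9.80665 m/s² = 26870 Pa/m
= 26870 Pa/m × (1 bar/m / 1.0000×10^5 Pa/m) = 0.26870 bar/m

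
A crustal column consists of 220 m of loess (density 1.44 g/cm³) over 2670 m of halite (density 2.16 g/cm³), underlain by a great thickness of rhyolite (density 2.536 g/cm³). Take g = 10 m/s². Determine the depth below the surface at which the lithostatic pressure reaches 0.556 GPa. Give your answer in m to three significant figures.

Pressure at base of upper layers: 1440×10×220 + 2160×10×2670 = 6.084×10^7 Pa = 0.06084 GPa
Remaining pressure to be supplied by rhyolite: 5.560×10^8 − 6.084×10^7 = 4.952×10^8 Pa
Additional depth in rhyolite = 4.952×10^8 Pa / (2536 kg/m³ × 10 m/s²) = 19525 m
Total depth = 2890 m + 19525 m = 22415 m

22400 m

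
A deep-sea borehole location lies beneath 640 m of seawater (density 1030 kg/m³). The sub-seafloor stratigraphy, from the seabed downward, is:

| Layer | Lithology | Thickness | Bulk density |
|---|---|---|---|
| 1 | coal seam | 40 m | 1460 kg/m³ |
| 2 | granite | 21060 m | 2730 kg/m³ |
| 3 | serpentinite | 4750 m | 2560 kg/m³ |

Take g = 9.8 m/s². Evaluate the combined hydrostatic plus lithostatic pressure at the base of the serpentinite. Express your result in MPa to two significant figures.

seawater: 1030 kg/m³ × 9.8 m/s² × 640 m = 6.460×10^6 Pa = 6.460 MPa
coal seam: 1460 kg/m³ × 9.8 m/s² × 40 m = 5.723×10^5 Pa = 0.5723 MPa
granite: 2730 kg/m³ × 9.8 m/s² × 21060 m = 5.634×10^8 Pa = 563.4 MPa
serpentinite: 2560 kg/m³ × 9.8 m/s² × 4750 m = 1.192×10^8 Pa = 119.2 MPa
Total = 6.460 + 0.5723 + 563.4 + 119.2 = 689.64 MPa

690 MPa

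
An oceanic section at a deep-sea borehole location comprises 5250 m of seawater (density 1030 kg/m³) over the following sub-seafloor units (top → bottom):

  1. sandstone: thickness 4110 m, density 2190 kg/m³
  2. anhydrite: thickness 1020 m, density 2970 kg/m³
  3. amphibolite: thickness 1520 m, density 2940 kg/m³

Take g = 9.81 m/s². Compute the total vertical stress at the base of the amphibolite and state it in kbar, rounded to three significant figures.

2.15 kbar

seawater: 1030 kg/m³ × 9.81 m/s² × 5250 m = 5.305×10^7 Pa = 0.5305 kbar
sandstone: 2190 kg/m³ × 9.81 m/s² × 4110 m = 8.830×10^7 Pa = 0.8830 kbar
anhydrite: 2970 kg/m³ × 9.81 m/s² × 1020 m = 2.972×10^7 Pa = 0.2972 kbar
amphibolite: 2940 kg/m³ × 9.81 m/s² × 1520 m = 4.384×10^7 Pa = 0.4384 kbar
Total = 0.5305 + 0.8830 + 0.2972 + 0.4384 = 2.1490 kbar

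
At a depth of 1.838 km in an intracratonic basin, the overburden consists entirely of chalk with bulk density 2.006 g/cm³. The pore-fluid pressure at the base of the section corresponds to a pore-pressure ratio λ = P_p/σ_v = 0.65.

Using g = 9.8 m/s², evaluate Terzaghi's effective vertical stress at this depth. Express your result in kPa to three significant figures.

12600 kPa

Overburden (lithostatic) stress σ_v:
chalk: 2006 kg/m³ × 9.8 m/s² × 1838 m = 3.613×10^7 Pa = 36.13 MPa
Pore pressure P_p = λ·σ_v = 0.65 × 36.13 MPa = 23.49 MPa
Effective stress σ' = σ_v − P_p = 36.13 − 23.49 = 12.647 MPa = 12647 kPa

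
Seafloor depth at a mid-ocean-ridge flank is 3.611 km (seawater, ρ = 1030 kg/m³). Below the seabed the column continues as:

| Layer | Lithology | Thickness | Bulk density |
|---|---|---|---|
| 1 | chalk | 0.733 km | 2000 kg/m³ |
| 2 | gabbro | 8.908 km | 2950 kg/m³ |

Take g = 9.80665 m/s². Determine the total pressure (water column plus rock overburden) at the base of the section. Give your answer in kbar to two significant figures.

3.1 kbar

seawater: 1030 kg/m³ × 9.80665 m/s² × 3611 m = 3.647×10^7 Pa = 0.3647 kbar
chalk: 2000 kg/m³ × 9.80665 m/s² × 733 m = 1.438×10^7 Pa = 0.1438 kbar
gabbro: 2950 kg/m³ × 9.80665 m/s² × 8908 m = 2.577×10^8 Pa = 2.577 kbar
Total = 0.3647 + 0.1438 + 2.577 = 3.0856 kbar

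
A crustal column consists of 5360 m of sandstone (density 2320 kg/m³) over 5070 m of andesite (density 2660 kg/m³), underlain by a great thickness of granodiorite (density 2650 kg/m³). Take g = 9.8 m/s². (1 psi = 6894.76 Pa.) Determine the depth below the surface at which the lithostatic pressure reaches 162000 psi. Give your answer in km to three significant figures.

43.7 km

Pressure at base of upper layers: 2320×9.8×5360 + 2660×9.8×5070 = 2.540×10^8 Pa = 36844 psi
Remaining pressure to be supplied by granodiorite: 1.117×10^9 − 2.540×10^8 = 8.629×10^8 Pa
Additional depth in granodiorite = 8.629×10^8 Pa / (2650 kg/m³ × 9.8 m/s²) = 33228 m
Total depth = 10430 m + 33228 m = 43658 m
= 43.658 km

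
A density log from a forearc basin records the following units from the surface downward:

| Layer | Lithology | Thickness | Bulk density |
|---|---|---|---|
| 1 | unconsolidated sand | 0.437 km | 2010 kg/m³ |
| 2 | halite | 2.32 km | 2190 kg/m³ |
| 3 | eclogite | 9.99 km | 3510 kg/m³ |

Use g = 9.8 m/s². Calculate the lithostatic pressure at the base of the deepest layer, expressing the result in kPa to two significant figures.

400000 kPa

unconsolidated sand: 2010 kg/m³ × 9.8 m/s² × 437 m = 8.608×10^6 Pa = 8608 kPa
halite: 2190 kg/m³ × 9.8 m/s² × 2320 m = 4.979×10^7 Pa = 49792 kPa
eclogite: 3510 kg/m³ × 9.8 m/s² × 9990 m = 3.436×10^8 Pa = 3.436×10^5 kPa
Total = 8608 + 49792 + 3.436×10^5 = 4.0204×10^5 kPa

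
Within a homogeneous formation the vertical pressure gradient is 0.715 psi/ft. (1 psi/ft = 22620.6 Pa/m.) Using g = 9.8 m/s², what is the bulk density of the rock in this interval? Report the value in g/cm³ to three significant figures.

ρ = (dP/dz)/g = 0.715 psi/ft / 9.8 m/s² = 16174 Pa/m / 9.8 m/s² = 1650.4 kg/m³
= 1.650 g/cm³

1.65 g/cm³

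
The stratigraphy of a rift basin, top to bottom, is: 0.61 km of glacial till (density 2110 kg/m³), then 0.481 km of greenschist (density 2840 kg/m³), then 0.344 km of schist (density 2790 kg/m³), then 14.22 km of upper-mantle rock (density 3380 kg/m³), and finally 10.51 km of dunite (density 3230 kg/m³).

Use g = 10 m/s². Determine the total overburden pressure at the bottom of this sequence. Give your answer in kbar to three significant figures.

glacial till: 2110 kg/m³ × 10 m/s² × 610 m = 1.287×10^7 Pa = 0.1287 kbar
greenschist: 2840 kg/m³ × 10 m/s² × 481 m = 1.366×10^7 Pa = 0.1366 kbar
schist: 2790 kg/m³ × 10 m/s² × 344 m = 9.598×10^6 Pa = 0.09598 kbar
upper-mantle rock: 3380 kg/m³ × 10 m/s² × 14220 m = 4.806×10^8 Pa = 4.806 kbar
dunite: 3230 kg/m³ × 10 m/s² × 10510 m = 3.395×10^8 Pa = 3.395 kbar
Total = 0.1287 + 0.1366 + 0.09598 + 4.806 + 3.395 = 8.5624 kbar

8.56 kbar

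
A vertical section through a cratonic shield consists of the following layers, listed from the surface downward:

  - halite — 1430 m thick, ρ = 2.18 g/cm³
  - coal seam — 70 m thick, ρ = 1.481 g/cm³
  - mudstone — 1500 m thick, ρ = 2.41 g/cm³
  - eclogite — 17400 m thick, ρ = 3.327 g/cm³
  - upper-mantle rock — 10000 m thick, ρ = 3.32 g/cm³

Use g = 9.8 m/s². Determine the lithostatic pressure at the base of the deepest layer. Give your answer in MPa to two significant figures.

960 MPa

halite: 2180 kg/m³ × 9.8 m/s² × 1430 m = 3.055×10^7 Pa = 30.55 MPa
coal seam: 1481 kg/m³ × 9.8 m/s² × 70 m = 1.016×10^6 Pa = 1.016 MPa
mudstone: 2410 kg/m³ × 9.8 m/s² × 1500 m = 3.543×10^7 Pa = 35.43 MPa
eclogite: 3327 kg/m³ × 9.8 m/s² × 17400 m = 5.673×10^8 Pa = 567.3 MPa
upper-mantle rock: 3320 kg/m³ × 9.8 m/s² × 10000 m = 3.254×10^8 Pa = 325.4 MPa
Total = 30.55 + 1.016 + 35.43 + 567.3 + 325.4 = 959.67 MPa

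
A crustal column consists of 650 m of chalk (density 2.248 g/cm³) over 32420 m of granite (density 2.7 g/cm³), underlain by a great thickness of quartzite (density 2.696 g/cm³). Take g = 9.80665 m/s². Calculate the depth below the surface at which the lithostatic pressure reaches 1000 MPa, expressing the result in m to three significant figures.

Pressure at base of upper layers: 2248×9.80665×650 + 2700×9.80665×32420 = 8.727×10^8 Pa = 872.7 MPa
Remaining pressure to be supplied by quartzite: 1.000×10^9 − 8.727×10^8 = 1.273×10^8 Pa
Additional depth in quartzite = 1.273×10^8 Pa / (2696 kg/m³ × 9.80665 m/s²) = 4813.2 m
Total depth = 33070 m + 4813.2 m = 37883 m

37900 m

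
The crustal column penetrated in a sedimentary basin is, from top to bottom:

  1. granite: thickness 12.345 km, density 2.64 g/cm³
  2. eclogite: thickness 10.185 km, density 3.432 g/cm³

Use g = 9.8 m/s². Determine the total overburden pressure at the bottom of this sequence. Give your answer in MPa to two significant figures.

granite: 2640 kg/m³ × 9.8 m/s² × 12345 m = 3.194×10^8 Pa = 319.4 MPa
eclogite: 3432 kg/m³ × 9.8 m/s² × 10185 m = 3.426×10^8 Pa = 342.6 MPa
Total = 319.4 + 342.6 = 661.95 MPa

660 MPa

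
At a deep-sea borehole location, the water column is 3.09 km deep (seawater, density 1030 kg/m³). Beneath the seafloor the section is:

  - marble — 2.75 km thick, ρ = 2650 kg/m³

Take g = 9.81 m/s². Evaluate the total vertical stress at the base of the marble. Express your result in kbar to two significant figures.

1.0 kbar

seawater: 1030 kg/m³ × 9.81 m/s² × 3090 m = 3.122×10^7 Pa = 0.3122 kbar
marble: 2650 kg/m³ × 9.81 m/s² × 2750 m = 7.149×10^7 Pa = 0.7149 kbar
Total = 0.3122 + 0.7149 = 1.0271 kbar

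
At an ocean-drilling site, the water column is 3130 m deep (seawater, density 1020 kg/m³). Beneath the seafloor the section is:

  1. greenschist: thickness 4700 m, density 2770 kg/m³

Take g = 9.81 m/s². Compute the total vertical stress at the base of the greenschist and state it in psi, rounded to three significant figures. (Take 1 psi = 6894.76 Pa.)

23100 psi

seawater: 1020 kg/m³ × 9.81 m/s² × 3130 m = 3.132×10^7 Pa = 4542 psi
greenschist: 2770 kg/m³ × 9.81 m/s² × 4700 m = 1.277×10^8 Pa = 18524 psi
Total = 4542 + 18524 = 23066 psi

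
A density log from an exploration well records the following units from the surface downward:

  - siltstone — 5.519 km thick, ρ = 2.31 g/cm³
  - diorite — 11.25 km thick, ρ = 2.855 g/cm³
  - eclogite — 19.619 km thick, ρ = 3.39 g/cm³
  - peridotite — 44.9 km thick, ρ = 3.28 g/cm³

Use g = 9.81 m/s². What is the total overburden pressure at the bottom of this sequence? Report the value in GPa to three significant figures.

2.54 GPa

siltstone: 2310 kg/m³ × 9.81 m/s² × 5519 m = 1.251×10^8 Pa = 0.1251 GPa
diorite: 2855 kg/m³ × 9.81 m/s² × 11250 m = 3.151×10^8 Pa = 0.3151 GPa
eclogite: 3390 kg/m³ × 9.81 m/s² × 19619 m = 6.524×10^8 Pa = 0.6524 GPa
peridotite: 3280 kg/m³ × 9.81 m/s² × 44900 m = 1.445×10^9 Pa = 1.445 GPa
Total = 0.1251 + 0.3151 + 0.6524 + 1.445 = 2.5373 GPa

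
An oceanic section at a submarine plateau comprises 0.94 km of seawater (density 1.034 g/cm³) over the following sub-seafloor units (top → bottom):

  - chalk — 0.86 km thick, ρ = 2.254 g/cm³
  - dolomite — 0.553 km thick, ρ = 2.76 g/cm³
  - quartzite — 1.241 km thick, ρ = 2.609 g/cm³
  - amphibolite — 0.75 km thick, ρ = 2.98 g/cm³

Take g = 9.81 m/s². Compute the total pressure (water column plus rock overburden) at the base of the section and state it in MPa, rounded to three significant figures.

seawater: 1034 kg/m³ × 9.81 m/s² × 940 m = 9.535×10^6 Pa = 9.535 MPa
chalk: 2254 kg/m³ × 9.81 m/s² × 860 m = 1.902×10^7 Pa = 19.02 MPa
dolomite: 2760 kg/m³ × 9.81 m/s² × 553 m = 1.497×10^7 Pa = 14.97 MPa
quartzite: 2609 kg/m³ × 9.81 m/s² × 1241 m = 3.176×10^7 Pa = 31.76 MPa
amphibolite: 2980 kg/m³ × 9.81 m/s² × 750 m = 2.193×10^7 Pa = 21.93 MPa
Total = 9.535 + 19.02 + 14.97 + 31.76 + 21.93 = 97.212 MPa

97.2 MPa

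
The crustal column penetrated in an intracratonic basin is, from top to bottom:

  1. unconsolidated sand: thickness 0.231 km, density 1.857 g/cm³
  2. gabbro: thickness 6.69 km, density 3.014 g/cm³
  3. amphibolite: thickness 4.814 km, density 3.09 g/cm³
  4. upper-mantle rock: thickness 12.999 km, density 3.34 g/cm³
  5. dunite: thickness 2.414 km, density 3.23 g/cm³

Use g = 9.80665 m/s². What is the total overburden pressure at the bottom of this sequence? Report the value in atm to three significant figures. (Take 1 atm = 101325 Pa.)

8390 atm

unconsolidated sand: 1857 kg/m³ × 9.80665 m/s² × 231 m = 4.207×10^6 Pa = 41.52 atm
gabbro: 3014 kg/m³ × 9.80665 m/s² × 6690 m = 1.977×10^8 Pa = 1952 atm
amphibolite: 3090 kg/m³ × 9.80665 m/s² × 4814 m = 1.459×10^8 Pa = 1440 atm
upper-mantle rock: 3340 kg/m³ × 9.80665 m/s² × 12999 m = 4.258×10^8 Pa = 4202 atm
dunite: 3230 kg/m³ × 9.80665 m/s² × 2414 m = 7.646×10^7 Pa = 754.6 atm
Total = 41.52 + 1952 + 1440 + 4202 + 754.6 = 8389.4 atm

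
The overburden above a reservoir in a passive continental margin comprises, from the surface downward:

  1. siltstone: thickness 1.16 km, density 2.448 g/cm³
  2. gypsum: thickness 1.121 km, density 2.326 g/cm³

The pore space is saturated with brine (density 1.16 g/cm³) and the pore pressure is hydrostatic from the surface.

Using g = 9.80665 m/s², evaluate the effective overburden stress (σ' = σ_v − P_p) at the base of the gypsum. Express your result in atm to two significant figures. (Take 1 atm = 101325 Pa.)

270 atm

Overburden (lithostatic) stress σ_v:
siltstone: 2448 kg/m³ × 9.80665 m/s² × 1160 m = 2.785×10^7 Pa = 27.85 MPa
gypsum: 2326 kg/m³ × 9.80665 m/s² × 1121 m = 2.557×10^7 Pa = 25.57 MPa
Total = 27.85 + 25.57 = 53.418 MPa
Pore pressure P_p = 1160 kg/m³ × 9.80665 m/s² × 2281 m = 2.595×10^7 Pa = 25.95 MPa
Effective stress σ' = σ_v − P_p = 53.42 − 25.95 = 27.470 MPa = 271.11 atm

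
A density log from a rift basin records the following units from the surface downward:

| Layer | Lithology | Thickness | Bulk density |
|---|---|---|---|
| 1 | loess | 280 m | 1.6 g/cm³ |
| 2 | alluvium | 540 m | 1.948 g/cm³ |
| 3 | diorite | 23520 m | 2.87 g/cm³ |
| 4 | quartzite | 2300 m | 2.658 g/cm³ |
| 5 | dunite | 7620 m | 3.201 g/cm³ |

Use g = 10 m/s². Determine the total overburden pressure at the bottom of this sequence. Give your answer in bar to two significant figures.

10000 bar

loess: 1600 kg/m³ × 10 m/s² × 280 m = 4.480×10^6 Pa = 44.80 bar
alluvium: 1948 kg/m³ × 10 m/s² × 540 m = 1.052×10^7 Pa = 105.2 bar
diorite: 2870 kg/m³ × 10 m/s² × 23520 m = 6.750×10^8 Pa = 6750 bar
quartzite: 2658 kg/m³ × 10 m/s² × 2300 m = 6.113×10^7 Pa = 611.3 bar
dunite: 3201 kg/m³ × 10 m/s² × 7620 m = 2.439×10^8 Pa = 2439 bar
Total = 44.80 + 105.2 + 6750 + 611.3 + 2439 = 9950.7 bar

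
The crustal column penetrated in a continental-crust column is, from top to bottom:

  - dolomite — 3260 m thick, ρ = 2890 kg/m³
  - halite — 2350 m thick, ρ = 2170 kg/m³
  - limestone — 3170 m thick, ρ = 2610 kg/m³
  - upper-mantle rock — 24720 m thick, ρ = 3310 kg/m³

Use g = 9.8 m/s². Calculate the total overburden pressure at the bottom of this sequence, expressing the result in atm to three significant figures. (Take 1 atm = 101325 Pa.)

10100 atm

dolomite: 2890 kg/m³ × 9.8 m/s² × 3260 m = 9.233×10^7 Pa = 911.2 atm
halite: 2170 kg/m³ × 9.8 m/s² × 2350 m = 4.998×10^7 Pa = 493.2 atm
limestone: 2610 kg/m³ × 9.8 m/s² × 3170 m = 8.108×10^7 Pa = 800.2 atm
upper-mantle rock: 3310 kg/m³ × 9.8 m/s² × 24720 m = 8.019×10^8 Pa = 7914 atm
Total = 911.2 + 493.2 + 800.2 + 7914 = 10118 atm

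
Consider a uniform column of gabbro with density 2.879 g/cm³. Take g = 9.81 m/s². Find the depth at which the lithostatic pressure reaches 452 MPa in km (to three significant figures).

16.0 km

h = P/(ρg) = 452 MPa / (2879 kg/m³ × 9.81 m/s²) = 4.520×10^8 Pa / 28243 Pa/m = 16004 m
= 16.004 km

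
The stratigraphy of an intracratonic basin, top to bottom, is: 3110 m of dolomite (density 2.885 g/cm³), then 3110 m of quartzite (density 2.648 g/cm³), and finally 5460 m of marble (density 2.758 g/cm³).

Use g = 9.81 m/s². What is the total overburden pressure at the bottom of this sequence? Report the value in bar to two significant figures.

dolomite: 2885 kg/m³ × 9.81 m/s² × 3110 m = 8.802×10^7 Pa = 880.2 bar
quartzite: 2648 kg/m³ × 9.81 m/s² × 3110 m = 8.079×10^7 Pa = 807.9 bar
marble: 2758 kg/m³ × 9.81 m/s² × 5460 m = 1.477×10^8 Pa = 1477 bar
Total = 880.2 + 807.9 + 1477 = 3165.3 bar

3200 bar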